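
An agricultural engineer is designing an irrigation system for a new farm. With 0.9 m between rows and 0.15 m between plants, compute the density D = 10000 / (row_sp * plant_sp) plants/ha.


D = 10000 / (row_sp * plant_sp)
  = 10000 / (0.9 * 0.15)
  = 10000 / 0.1350
  = 74074.07 plants/ha


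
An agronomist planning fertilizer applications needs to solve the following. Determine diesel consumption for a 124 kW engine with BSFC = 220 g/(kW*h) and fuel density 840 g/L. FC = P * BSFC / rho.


FC = P * BSFC / rho_fuel
   = 124 * 220 / 840
   = 27280 / 840
   = 32.48 L/h


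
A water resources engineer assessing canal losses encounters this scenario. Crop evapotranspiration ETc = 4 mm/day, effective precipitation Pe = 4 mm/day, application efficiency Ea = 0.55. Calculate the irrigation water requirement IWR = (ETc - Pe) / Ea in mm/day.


IWR = (ETc - Pe) / Ea
    = (4 - 4) / 0.55
    = 0 / 0.55
    = 0 mm/day


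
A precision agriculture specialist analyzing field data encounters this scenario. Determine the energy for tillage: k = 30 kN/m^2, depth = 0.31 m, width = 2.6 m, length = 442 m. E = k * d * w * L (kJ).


E = k * d * w * L
  = 30 * 0.31 * 2.6 * 442
  = 10687.56 kJ


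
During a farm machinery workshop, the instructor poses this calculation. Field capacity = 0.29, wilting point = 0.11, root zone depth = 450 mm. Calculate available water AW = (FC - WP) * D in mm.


AW = (FC - WP) * D
   = (0.29 - 0.11) * 450
   = 0.18 * 450
   = 81 mm


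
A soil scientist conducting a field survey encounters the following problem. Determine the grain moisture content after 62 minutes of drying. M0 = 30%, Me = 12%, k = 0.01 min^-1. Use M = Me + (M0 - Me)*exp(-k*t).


M = Me + (M0 - Me) * e^(-k*t)
  = 12 + (30 - 12) * e^(-0.01*62)
  = 12 + 18 * e^(-0.620)
  = 12 + 18 * 0.53794
  = 12 + 9.6830
  = 21.68%


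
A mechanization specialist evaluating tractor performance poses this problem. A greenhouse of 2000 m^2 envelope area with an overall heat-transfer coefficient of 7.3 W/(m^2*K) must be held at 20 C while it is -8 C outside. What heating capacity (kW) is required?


dT = 20 - (-8) = 28 K
Q = U * A * dT
  = 7.3 * 2000 * 28
  = 408800 W = 408.80 kW


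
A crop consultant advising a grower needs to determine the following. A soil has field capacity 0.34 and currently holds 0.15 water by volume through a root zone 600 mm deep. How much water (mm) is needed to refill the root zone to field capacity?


SMD = (FC - theta) * D
    = (0.34 - 0.15) * 600
    = 0.190 * 600
    = 114 mm


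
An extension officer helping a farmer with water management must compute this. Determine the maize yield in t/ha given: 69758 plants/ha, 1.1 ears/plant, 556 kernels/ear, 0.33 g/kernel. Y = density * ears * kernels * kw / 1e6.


Y = density * ears * kernels * kw
  = 69758 * 1.1 * 556 * 0.33 g/ha
  = 14079117.62 g/ha
  = 14079.12 kg/ha = 14.08 t/ha


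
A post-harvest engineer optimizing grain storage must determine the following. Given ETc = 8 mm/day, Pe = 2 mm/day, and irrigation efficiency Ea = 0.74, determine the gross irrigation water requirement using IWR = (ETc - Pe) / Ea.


IWR = (ETc - Pe) / Ea
    = (8 - 2) / 0.74
    = 6 / 0.74
    = 8.11 mm/day


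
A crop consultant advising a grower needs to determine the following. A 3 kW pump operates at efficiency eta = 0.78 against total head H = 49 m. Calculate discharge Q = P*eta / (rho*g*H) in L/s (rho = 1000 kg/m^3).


Q = (P * 1000 * eta) / (rho * g * H)
  = (3 * 1000 * 0.78) / (1000 * 9.81 * 49)
  = 2340 / 480690
  = 0.00487 m^3/s = 4.87 L/s


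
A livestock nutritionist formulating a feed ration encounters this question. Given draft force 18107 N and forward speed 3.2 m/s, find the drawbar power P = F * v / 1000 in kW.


P = F * v / 1000
  = 18107 * 3.2 / 1000
  = 57942.40 / 1000
  = 57.94 kW


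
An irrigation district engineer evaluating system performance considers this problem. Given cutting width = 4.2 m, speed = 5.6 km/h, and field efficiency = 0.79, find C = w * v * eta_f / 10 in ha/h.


C = w * v * eta_f / 10
  = 4.2 * 5.6 * 0.79 / 10
  = 18.58 / 10
  = 1.86 ha/h


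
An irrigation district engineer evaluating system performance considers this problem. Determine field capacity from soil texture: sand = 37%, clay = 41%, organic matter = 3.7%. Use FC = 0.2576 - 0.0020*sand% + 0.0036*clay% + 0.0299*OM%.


FC = 0.2576 - 0.0020*37 + 0.0036*41 + 0.0299*3.7
   = 0.2576 - 0.0740 + 0.1476 + 0.1106
   = 0.4418


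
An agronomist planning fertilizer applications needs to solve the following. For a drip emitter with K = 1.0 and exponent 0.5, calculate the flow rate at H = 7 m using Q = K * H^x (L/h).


Q = K * H^x
  = 1.0 * 7^0.5
  = 1.0 * 2.6458
  = 2.65 L/h


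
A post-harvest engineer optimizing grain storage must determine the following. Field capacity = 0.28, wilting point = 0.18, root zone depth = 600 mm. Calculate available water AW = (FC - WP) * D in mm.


AW = (FC - WP) * D
   = (0.28 - 0.18) * 600
   = 0.10 * 600
   = 60 mm


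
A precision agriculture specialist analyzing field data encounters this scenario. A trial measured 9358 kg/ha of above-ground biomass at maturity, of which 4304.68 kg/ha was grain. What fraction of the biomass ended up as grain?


HI = grain_yield / biomass
   = 4304.68 / 9358
   = 0.46


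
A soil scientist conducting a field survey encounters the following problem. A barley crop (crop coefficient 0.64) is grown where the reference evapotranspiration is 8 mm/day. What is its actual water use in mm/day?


ETc = Kc * ET0
    = 0.64 * 8
    = 5.12 mm/day


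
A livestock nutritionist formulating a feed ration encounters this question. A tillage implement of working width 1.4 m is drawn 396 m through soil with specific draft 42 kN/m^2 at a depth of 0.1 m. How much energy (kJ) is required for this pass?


E = k * d * w * L
  = 42 * 0.1 * 1.4 * 396
  = 2328.48 kJ


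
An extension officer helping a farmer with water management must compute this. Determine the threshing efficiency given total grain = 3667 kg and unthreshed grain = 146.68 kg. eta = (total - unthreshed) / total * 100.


eta = (total - unthreshed) / total * 100
    = (3667 - 146.68) / 3667 * 100
    = 3520.32 / 3667 * 100
    = 96%


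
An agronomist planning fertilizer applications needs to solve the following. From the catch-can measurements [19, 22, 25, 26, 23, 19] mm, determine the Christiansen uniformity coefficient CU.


xbar = 134 / 6 = 22.333
sum|xi - xbar| = 14
CU = 100 * (1 - 14 / (6 * 22.333))
   = 100 * (1 - 0.1045)
   = 89.55%


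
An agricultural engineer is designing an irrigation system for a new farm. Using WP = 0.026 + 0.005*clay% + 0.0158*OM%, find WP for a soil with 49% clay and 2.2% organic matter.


WP = 0.026 + 0.005*49 + 0.0158*2.2
   = 0.026 + 0.2450 + 0.0348
   = 0.3058


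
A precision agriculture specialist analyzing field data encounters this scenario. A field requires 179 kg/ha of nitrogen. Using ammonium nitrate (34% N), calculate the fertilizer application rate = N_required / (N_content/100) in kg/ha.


Rate = N_required / (N_content / 100)
     = 179 / (34 / 100)
     = 179 / 0.34
     = 526.47 kg/ha


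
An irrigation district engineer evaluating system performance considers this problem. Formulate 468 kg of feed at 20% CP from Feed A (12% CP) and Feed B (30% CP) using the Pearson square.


parts_A = CP_b - target = 30 - 20 = 10
parts_B = target - CP_a = 20 - 12 = 8
total_parts = 10 + 8 = 18
Feed A = 468 * 10 / 18 = 260 kg
Feed B = 468 * 8 / 18 = 208 kg

260 kg


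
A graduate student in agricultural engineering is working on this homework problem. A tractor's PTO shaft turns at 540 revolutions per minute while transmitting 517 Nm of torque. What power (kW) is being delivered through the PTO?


P = 2*pi*n*T / 60000
  = 2*pi * 540 * 517 / 60000
  = 1754139.67 / 60000
  = 29.24 kW


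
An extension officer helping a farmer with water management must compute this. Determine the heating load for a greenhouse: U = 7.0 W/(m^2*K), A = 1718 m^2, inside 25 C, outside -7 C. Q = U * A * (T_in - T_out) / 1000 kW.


dT = 25 - (-7) = 32 K
Q = U * A * dT
  = 7.0 * 1718 * 32
  = 384832 W = 384.83 kW


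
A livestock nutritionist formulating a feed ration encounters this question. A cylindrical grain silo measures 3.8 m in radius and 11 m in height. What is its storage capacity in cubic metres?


V = pi * r^2 * h
  = pi * 3.8^2 * 11
  = pi * 14.44 * 11
  = 499.01 m^3


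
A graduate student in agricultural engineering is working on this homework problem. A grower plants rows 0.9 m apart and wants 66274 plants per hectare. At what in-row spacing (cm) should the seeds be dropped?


spacing = 10000 / (row_sp * density)
        = 10000 / (0.9 * 66274)
        = 10000 / 59646.60
        = 0.16765 m = 16.77 cm


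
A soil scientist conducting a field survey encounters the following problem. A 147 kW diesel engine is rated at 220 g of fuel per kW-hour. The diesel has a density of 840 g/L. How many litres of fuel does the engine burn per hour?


FC = P * BSFC / rho_fuel
   = 147 * 220 / 840
   = 32340 / 840
   = 38.50 L/h


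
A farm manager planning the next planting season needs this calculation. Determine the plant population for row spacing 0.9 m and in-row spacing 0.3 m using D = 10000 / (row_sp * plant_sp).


D = 10000 / (row_sp * plant_sp)
  = 10000 / (0.9 * 0.3)
  = 10000 / 0.2700
  = 37037.04 plants/ha


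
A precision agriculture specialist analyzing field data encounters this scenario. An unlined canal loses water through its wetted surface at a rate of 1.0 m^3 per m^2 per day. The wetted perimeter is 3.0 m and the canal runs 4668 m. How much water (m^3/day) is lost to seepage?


S = C * P * L
  = 1.0 * 3.0 * 4668
  = 14004 m^3/day


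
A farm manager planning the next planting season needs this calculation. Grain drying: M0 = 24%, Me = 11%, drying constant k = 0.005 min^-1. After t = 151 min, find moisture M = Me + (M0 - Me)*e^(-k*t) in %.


M = Me + (M0 - Me) * e^(-k*t)
  = 11 + (24 - 11) * e^(-0.005*151)
  = 11 + 13 * e^(-0.755)
  = 11 + 13 * 0.47001
  = 11 + 6.1101
  = 17.11%


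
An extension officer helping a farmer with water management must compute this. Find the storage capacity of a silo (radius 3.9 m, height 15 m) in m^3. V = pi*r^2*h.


V = pi * r^2 * h
  = pi * 3.9^2 * 15
  = pi * 15.21 * 15
  = 716.75 m^3


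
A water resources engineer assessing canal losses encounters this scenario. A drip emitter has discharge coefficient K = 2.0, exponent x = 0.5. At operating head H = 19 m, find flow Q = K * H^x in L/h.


Q = K * H^x
  = 2.0 * 19^0.5
  = 2.0 * 4.3589
  = 8.72 L/h


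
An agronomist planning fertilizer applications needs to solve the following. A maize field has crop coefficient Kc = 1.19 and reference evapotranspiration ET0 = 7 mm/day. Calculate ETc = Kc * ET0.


ETc = Kc * ET0
    = 1.19 * 7
    = 8.33 mm/day


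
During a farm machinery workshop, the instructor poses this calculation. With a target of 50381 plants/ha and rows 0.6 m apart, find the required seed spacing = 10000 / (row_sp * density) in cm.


spacing = 10000 / (row_sp * density)
        = 10000 / (0.6 * 50381)
        = 10000 / 30228.60
        = 0.33081 m = 33.08 cm


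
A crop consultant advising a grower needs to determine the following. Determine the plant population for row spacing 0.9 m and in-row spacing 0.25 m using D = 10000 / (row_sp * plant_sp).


D = 10000 / (row_sp * plant_sp)
  = 10000 / (0.9 * 0.25)
  = 10000 / 0.2250
  = 44444.44 plants/ha


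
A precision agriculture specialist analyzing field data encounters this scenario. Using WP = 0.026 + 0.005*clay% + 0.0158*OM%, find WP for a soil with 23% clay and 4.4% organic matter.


WP = 0.026 + 0.005*23 + 0.0158*4.4
   = 0.026 + 0.1150 + 0.0695
   = 0.2105


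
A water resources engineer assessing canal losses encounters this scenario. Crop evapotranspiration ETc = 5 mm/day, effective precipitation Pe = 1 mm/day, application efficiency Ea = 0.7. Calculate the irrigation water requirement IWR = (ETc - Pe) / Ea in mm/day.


IWR = (ETc - Pe) / Ea
    = (5 - 1) / 0.7
    = 4 / 0.7
    = 5.71 mm/day


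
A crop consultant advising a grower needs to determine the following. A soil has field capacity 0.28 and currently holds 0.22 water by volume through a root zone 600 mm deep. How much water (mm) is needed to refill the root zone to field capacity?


SMD = (FC - theta) * D
    = (0.28 - 0.22) * 600
    = 0.060 * 600
    = 36 mm


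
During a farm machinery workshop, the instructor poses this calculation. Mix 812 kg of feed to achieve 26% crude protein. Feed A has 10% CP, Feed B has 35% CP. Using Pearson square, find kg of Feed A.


parts_A = CP_b - target = 35 - 26 = 9
parts_B = target - CP_a = 26 - 10 = 16
total_parts = 9 + 16 = 25
Feed A = 812 * 9 / 25 = 292.32 kg
Feed B = 812 * 16 / 25 = 519.68 kg

292.32 kg


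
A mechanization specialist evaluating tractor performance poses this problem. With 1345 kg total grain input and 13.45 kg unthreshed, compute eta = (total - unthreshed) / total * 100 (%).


eta = (total - unthreshed) / total * 100
    = (1345 - 13.45) / 1345 * 100
    = 1331.55 / 1345 * 100
    = 99%


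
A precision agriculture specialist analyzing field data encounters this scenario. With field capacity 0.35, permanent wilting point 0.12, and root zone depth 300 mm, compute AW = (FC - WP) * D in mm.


AW = (FC - WP) * D
   = (0.35 - 0.12) * 300
   = 0.23 * 300
   = 69 mm


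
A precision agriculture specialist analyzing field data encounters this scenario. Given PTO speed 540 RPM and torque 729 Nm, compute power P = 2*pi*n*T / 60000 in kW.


P = 2*pi*n*T / 60000
  = 2*pi * 540 * 729 / 60000
  = 2473438.73 / 60000
  = 41.22 kW


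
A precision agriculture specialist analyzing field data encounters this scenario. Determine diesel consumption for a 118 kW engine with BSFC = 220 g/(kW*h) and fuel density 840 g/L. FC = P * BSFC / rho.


FC = P * BSFC / rho_fuel
   = 118 * 220 / 840
   = 25960 / 840
   = 30.90 L/h


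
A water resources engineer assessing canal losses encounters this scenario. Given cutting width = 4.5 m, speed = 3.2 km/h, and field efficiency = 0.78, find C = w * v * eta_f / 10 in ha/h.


C = w * v * eta_f / 10
  = 4.5 * 3.2 * 0.78 / 10
  = 11.23 / 10
  = 1.12 ha/h


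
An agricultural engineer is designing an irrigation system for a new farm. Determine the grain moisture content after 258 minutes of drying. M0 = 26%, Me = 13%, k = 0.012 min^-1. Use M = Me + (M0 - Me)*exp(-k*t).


M = Me + (M0 - Me) * e^(-k*t)
  = 13 + (26 - 13) * e^(-0.012*258)
  = 13 + 13 * e^(-3.096)
  = 13 + 13 * 0.04523
  = 13 + 0.5880
  = 13.59%


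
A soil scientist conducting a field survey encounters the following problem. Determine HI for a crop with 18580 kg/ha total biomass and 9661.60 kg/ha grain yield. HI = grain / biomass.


HI = grain_yield / biomass
   = 9661.60 / 18580
   = 0.52


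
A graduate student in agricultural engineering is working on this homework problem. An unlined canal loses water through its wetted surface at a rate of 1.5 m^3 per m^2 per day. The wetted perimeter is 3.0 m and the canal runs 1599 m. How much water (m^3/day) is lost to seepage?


S = C * P * L
  = 1.5 * 3.0 * 1599
  = 7195.50 m^3/day


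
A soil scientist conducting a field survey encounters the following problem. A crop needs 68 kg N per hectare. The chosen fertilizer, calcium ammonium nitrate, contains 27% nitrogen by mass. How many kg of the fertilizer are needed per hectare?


Rate = N_required / (N_content / 100)
     = 68 / (27 / 100)
     = 68 / 0.27
     = 251.85 kg/ha


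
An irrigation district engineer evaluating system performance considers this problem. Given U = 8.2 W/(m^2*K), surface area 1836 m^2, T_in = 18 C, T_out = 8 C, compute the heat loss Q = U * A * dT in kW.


dT = 18 - (8) = 10 K
Q = U * A * dT
  = 8.2 * 1836 * 10
  = 150552 W = 150.55 kW


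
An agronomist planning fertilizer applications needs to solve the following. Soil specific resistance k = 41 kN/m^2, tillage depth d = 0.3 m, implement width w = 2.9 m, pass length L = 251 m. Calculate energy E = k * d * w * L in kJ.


E = k * d * w * L
  = 41 * 0.3 * 2.9 * 251
  = 8953.17 kJ


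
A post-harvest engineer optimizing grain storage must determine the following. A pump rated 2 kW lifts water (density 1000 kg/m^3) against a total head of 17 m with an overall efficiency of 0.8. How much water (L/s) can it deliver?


Q = (P * 1000 * eta) / (rho * g * H)
  = (2 * 1000 * 0.8) / (1000 * 9.81 * 17)
  = 1600 / 166770
  = 0.00959 m^3/s = 9.59 L/s


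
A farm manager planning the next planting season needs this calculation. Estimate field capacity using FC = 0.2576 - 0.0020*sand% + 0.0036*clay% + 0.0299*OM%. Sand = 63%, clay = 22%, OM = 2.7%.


FC = 0.2576 - 0.0020*63 + 0.0036*22 + 0.0299*2.7
   = 0.2576 - 0.1260 + 0.0792 + 0.0807
   = 0.2915


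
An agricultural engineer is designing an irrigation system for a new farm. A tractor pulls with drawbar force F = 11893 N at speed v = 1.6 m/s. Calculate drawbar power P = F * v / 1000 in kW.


P = F * v / 1000
  = 11893 * 1.6 / 1000
  = 19028.80 / 1000
  = 19.03 kW


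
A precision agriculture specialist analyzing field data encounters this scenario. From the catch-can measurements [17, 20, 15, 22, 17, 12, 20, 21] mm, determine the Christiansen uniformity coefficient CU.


xbar = 144 / 8 = 18
sum|xi - xbar| = 22
CU = 100 * (1 - 22 / (8 * 18))
   = 100 * (1 - 0.1528)
   = 84.72%


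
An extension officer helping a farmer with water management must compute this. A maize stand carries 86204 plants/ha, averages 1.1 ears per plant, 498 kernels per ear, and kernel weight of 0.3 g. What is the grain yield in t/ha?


Y = density * ears * kernels * kw
  = 86204 * 1.1 * 498 * 0.3 g/ha
  = 14166765.36 g/ha
  = 14166.77 kg/ha = 14.17 t/ha


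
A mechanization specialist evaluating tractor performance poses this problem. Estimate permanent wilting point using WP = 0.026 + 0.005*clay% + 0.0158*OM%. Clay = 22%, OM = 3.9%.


WP = 0.026 + 0.005*22 + 0.0158*3.9
   = 0.026 + 0.1100 + 0.0616
   = 0.1976


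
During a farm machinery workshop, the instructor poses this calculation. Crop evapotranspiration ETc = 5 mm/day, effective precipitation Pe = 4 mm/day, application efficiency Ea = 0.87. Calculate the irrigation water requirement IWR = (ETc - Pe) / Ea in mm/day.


IWR = (ETc - Pe) / Ea
    = (5 - 4) / 0.87
    = 1 / 0.87
    = 1.15 mm/day


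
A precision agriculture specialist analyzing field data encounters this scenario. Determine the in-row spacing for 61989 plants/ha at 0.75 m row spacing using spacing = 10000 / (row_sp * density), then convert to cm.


spacing = 10000 / (row_sp * density)
        = 10000 / (0.75 * 61989)
        = 10000 / 46491.75
        = 0.21509 m = 21.51 cm


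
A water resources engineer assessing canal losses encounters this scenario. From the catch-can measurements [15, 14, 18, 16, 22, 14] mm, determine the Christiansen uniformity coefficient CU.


xbar = 99 / 6 = 16.500
sum|xi - xbar| = 14
CU = 100 * (1 - 14 / (6 * 16.500))
   = 100 * (1 - 0.1414)
   = 85.86%


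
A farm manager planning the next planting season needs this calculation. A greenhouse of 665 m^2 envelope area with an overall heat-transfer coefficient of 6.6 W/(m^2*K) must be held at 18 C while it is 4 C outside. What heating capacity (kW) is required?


dT = 18 - (4) = 14 K
Q = U * A * dT
  = 6.6 * 665 * 14
  = 61446 W = 61.45 kW


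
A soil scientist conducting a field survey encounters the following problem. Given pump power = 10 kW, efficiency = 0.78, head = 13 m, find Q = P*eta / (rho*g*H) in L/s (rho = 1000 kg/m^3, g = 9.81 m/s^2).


Q = (P * 1000 * eta) / (rho * g * H)
  = (10 * 1000 * 0.78) / (1000 * 9.81 * 13)
  = 7800 / 127530
  = 0.06116 m^3/s = 61.16 L/s


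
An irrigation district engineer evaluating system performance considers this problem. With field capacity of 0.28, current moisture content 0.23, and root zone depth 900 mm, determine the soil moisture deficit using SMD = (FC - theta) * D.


SMD = (FC - theta) * D
    = (0.28 - 0.23) * 900
    = 0.050 * 900
    = 45 mm


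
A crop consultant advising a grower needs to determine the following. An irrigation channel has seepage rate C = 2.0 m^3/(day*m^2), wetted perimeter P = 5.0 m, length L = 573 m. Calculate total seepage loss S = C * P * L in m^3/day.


S = C * P * L
  = 2.0 * 5.0 * 573
  = 5730 m^3/day


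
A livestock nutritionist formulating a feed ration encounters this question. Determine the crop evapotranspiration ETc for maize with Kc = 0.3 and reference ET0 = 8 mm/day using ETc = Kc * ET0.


ETc = Kc * ET0
    = 0.3 * 8
    = 2.40 mm/day


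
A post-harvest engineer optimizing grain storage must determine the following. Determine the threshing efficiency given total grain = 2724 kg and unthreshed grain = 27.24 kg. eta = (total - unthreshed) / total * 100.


eta = (total - unthreshed) / total * 100
    = (2724 - 27.24) / 2724 * 100
    = 2696.76 / 2724 * 100
    = 99%


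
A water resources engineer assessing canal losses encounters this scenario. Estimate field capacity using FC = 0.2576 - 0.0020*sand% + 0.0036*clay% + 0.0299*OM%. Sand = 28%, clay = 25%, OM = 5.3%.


FC = 0.2576 - 0.0020*28 + 0.0036*25 + 0.0299*5.3
   = 0.2576 - 0.0560 + 0.0900 + 0.1585
   = 0.4501


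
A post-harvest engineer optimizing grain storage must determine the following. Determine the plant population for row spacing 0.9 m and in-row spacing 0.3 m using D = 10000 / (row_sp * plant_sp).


D = 10000 / (row_sp * plant_sp)
  = 10000 / (0.9 * 0.3)
  = 10000 / 0.2700
  = 37037.04 plants/ha


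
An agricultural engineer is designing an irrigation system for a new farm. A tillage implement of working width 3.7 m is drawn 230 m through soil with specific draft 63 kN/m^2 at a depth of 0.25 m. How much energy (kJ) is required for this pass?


E = k * d * w * L
  = 63 * 0.25 * 3.7 * 230
  = 13403.25 kJ


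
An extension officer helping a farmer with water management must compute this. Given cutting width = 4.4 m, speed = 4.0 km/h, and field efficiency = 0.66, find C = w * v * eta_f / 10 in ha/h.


C = w * v * eta_f / 10
  = 4.4 * 4.0 * 0.66 / 10
  = 11.62 / 10
  = 1.16 ha/h


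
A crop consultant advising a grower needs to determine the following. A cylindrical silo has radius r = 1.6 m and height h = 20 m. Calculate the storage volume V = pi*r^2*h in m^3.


V = pi * r^2 * h
  = pi * 1.6^2 * 20
  = pi * 2.56 * 20
  = 160.85 m^3


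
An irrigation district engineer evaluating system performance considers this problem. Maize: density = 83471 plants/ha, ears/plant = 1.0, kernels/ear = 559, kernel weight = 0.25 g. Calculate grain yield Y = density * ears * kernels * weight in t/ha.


Y = density * ears * kernels * kw
  = 83471 * 1.0 * 559 * 0.25 g/ha
  = 11665072.25 g/ha
  = 11665.07 kg/ha = 11.67 t/ha


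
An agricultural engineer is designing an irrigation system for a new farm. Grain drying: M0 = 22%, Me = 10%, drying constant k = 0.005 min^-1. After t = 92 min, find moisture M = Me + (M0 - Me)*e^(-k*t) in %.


M = Me + (M0 - Me) * e^(-k*t)
  = 10 + (22 - 10) * e^(-0.005*92)
  = 10 + 12 * e^(-0.460)
  = 10 + 12 * 0.63128
  = 10 + 7.5754
  = 17.58%


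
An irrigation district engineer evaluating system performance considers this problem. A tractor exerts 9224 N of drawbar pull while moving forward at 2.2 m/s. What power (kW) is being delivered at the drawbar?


P = F * v / 1000
  = 9224 * 2.2 / 1000
  = 20292.80 / 1000
  = 20.29 kW


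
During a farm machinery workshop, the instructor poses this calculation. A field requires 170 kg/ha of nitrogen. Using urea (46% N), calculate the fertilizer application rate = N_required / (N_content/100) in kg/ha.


Rate = N_required / (N_content / 100)
     = 170 / (46 / 100)
     = 170 / 0.46
     = 369.57 kg/ha


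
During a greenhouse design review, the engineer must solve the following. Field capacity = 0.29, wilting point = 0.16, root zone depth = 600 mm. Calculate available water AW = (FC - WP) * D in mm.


AW = (FC - WP) * D
   = (0.29 - 0.16) * 600
   = 0.13 * 600
   = 78 mm


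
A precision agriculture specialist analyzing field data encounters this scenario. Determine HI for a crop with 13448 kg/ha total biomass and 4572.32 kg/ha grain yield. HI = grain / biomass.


HI = grain_yield / biomass
   = 4572.32 / 13448
   = 0.34


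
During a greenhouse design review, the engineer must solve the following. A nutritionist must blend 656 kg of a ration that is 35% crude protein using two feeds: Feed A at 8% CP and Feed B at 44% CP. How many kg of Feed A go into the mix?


parts_A = CP_b - target = 44 - 35 = 9
parts_B = target - CP_a = 35 - 8 = 27
total_parts = 9 + 27 = 36
Feed A = 656 * 9 / 36 = 164 kg
Feed B = 656 * 27 / 36 = 492 kg

164 kg


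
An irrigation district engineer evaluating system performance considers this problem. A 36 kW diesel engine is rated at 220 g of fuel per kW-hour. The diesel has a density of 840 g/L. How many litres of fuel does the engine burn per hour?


FC = P * BSFC / rho_fuel
   = 36 * 220 / 840
   = 7920 / 840
   = 9.43 L/h


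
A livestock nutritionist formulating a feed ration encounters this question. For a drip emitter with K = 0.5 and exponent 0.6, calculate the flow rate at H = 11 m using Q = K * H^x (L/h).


Q = K * H^x
  = 0.5 * 11^0.6
  = 0.5 * 4.2154
  = 2.11 L/h


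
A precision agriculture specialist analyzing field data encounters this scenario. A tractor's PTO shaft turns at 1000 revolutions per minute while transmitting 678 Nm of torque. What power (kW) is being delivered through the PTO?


P = 2*pi*n*T / 60000
  = 2*pi * 1000 * 678 / 60000
  = 4259999.64 / 60000
  = 71.00 kW


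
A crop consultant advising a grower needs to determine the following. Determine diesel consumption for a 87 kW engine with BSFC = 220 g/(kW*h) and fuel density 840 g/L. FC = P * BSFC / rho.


FC = P * BSFC / rho_fuel
   = 87 * 220 / 840
   = 19140 / 840
   = 22.79 L/h


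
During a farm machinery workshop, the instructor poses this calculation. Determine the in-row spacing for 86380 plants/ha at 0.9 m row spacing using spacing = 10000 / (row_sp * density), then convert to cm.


spacing = 10000 / (row_sp * density)
        = 10000 / (0.9 * 86380)
        = 10000 / 77742
        = 0.12863 m = 12.86 cm


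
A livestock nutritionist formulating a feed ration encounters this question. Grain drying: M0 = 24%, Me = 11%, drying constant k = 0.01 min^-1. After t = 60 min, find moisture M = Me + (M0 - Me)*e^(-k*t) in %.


M = Me + (M0 - Me) * e^(-k*t)
  = 11 + (24 - 11) * e^(-0.01*60)
  = 11 + 13 * e^(-0.600)
  = 11 + 13 * 0.54881
  = 11 + 7.1346
  = 18.13%


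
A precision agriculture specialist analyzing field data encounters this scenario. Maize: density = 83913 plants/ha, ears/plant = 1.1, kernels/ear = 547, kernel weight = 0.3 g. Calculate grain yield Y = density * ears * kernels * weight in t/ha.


Y = density * ears * kernels * kw
  = 83913 * 1.1 * 547 * 0.3 g/ha
  = 15147135.63 g/ha
  = 15147.14 kg/ha = 15.15 t/ha


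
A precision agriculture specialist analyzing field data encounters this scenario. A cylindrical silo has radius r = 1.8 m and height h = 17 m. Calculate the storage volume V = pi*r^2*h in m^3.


V = pi * r^2 * h
  = pi * 1.8^2 * 17
  = pi * 3.24 * 17
  = 173.04 m^3


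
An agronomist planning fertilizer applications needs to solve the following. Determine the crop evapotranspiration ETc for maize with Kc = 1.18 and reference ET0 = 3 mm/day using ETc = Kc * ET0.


ETc = Kc * ET0
    = 1.18 * 3
    = 3.54 mm/day


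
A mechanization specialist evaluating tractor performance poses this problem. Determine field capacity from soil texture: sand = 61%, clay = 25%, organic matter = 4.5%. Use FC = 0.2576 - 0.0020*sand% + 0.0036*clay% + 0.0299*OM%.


FC = 0.2576 - 0.0020*61 + 0.0036*25 + 0.0299*4.5
   = 0.2576 - 0.1220 + 0.0900 + 0.1346
   = 0.3602


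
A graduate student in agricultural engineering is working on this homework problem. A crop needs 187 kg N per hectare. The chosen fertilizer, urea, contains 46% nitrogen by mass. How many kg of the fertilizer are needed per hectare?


Rate = N_required / (N_content / 100)
     = 187 / (46 / 100)
     = 187 / 0.46
     = 406.52 kg/ha


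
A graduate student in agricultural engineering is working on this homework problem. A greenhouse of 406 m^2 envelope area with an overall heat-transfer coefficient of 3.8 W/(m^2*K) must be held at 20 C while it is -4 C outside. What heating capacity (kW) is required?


dT = 20 - (-4) = 24 K
Q = U * A * dT
  = 3.8 * 406 * 24
  = 37027.20 W = 37.03 kW


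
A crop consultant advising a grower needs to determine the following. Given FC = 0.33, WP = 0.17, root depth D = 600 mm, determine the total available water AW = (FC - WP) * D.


AW = (FC - WP) * D
   = (0.33 - 0.17) * 600
   = 0.16 * 600
   = 96 mm


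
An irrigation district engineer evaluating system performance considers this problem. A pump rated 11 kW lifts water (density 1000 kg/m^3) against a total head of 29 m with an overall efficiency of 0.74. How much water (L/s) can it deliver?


Q = (P * 1000 * eta) / (rho * g * H)
  = (11 * 1000 * 0.74) / (1000 * 9.81 * 29)
  = 8140 / 284490
  = 0.02861 m^3/s = 28.61 L/s


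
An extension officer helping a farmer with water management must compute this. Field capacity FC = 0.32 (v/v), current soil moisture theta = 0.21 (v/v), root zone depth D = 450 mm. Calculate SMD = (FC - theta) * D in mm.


SMD = (FC - theta) * D
    = (0.32 - 0.21) * 450
    = 0.110 * 450
    = 49.50 mm


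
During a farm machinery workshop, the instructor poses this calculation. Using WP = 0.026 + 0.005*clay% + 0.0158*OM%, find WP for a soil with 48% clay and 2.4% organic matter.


WP = 0.026 + 0.005*48 + 0.0158*2.4
   = 0.026 + 0.2400 + 0.0379
   = 0.3039


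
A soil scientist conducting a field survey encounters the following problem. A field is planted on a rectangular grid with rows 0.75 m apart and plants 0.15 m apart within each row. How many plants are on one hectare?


D = 10000 / (row_sp * plant_sp)
  = 10000 / (0.75 * 0.15)
  = 10000 / 0.1125
  = 88888.89 plants/ha


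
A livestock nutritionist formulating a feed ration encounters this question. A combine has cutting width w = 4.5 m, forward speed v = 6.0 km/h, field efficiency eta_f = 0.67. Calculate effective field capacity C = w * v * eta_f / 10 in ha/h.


C = w * v * eta_f / 10
  = 4.5 * 6.0 * 0.67 / 10
  = 18.09 / 10
  = 1.81 ha/h


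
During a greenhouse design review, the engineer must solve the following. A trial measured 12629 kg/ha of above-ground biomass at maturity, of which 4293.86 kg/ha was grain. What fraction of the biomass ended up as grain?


HI = grain_yield / biomass
   = 4293.86 / 12629
   = 0.34


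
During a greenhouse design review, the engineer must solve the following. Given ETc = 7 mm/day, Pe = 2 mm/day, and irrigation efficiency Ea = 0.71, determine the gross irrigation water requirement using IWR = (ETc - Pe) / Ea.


IWR = (ETc - Pe) / Ea
    = (7 - 2) / 0.71
    = 5 / 0.71
    = 7.04 mm/day


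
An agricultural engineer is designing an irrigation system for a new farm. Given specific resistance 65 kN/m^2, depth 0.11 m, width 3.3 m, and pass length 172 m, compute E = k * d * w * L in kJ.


E = k * d * w * L
  = 65 * 0.11 * 3.3 * 172
  = 4058.34 kJ


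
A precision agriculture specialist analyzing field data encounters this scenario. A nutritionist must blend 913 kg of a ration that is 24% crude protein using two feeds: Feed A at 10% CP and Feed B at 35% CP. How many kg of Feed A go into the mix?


parts_A = CP_b - target = 35 - 24 = 11
parts_B = target - CP_a = 24 - 10 = 14
total_parts = 11 + 14 = 25
Feed A = 913 * 11 / 25 = 401.72 kg
Feed B = 913 * 14 / 25 = 511.28 kg

401.72 kg


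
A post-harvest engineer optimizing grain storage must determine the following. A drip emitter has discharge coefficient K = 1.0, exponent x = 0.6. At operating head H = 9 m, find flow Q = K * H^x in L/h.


Q = K * H^x
  = 1.0 * 9^0.6
  = 1.0 * 3.7372
  = 3.74 L/h


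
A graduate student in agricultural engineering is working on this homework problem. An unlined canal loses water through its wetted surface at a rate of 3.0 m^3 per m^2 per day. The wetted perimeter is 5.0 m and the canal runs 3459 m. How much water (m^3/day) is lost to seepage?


S = C * P * L
  = 3.0 * 5.0 * 3459
  = 51885 m^3/day


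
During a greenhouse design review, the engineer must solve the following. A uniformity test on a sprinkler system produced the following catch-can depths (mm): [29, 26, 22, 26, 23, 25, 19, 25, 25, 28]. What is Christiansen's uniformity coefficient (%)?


xbar = 248 / 10 = 24.800
sum|xi - xbar| = 20.800
CU = 100 * (1 - 20.800 / (10 * 24.800))
   = 100 * (1 - 0.0839)
   = 91.61%


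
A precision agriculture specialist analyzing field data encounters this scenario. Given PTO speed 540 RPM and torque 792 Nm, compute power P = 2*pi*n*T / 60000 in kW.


P = 2*pi*n*T / 60000
  = 2*pi * 540 * 792 / 60000
  = 2687192.69 / 60000
  = 44.79 kW


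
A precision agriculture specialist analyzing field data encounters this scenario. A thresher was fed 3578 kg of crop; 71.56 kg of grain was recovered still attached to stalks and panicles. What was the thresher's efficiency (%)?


eta = (total - unthreshed) / total * 100
    = (3578 - 71.56) / 3578 * 100
    = 3506.44 / 3578 * 100
    = 98%


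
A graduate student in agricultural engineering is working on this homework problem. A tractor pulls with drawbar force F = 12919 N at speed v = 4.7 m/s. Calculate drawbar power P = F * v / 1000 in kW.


P = F * v / 1000
  = 12919 * 4.7 / 1000
  = 60719.30 / 1000
  = 60.72 kW


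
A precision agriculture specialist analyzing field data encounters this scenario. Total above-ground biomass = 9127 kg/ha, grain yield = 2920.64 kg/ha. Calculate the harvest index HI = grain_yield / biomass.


HI = grain_yield / biomass
   = 2920.64 / 9127
   = 0.32


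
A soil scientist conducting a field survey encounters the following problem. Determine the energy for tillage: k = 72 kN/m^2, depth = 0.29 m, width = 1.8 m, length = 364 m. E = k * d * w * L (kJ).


E = k * d * w * L
  = 72 * 0.29 * 1.8 * 364
  = 13680.58 kJ


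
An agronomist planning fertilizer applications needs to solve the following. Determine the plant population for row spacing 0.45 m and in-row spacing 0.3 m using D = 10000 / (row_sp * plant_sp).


D = 10000 / (row_sp * plant_sp)
  = 10000 / (0.45 * 0.3)
  = 10000 / 0.1350
  = 74074.07 plants/ha


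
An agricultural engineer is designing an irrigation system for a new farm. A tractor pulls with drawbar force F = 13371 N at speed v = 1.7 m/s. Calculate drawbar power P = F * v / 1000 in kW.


P = F * v / 1000
  = 13371 * 1.7 / 1000
  = 22730.70 / 1000
  = 22.73 kW


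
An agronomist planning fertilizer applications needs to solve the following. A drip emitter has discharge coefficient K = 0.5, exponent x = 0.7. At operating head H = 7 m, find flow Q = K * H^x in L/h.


Q = K * H^x
  = 0.5 * 7^0.7
  = 0.5 * 3.9045
  = 1.95 L/h


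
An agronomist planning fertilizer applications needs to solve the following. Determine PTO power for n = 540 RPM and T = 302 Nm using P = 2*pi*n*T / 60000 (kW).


P = 2*pi*n*T / 60000
  = 2*pi * 540 * 302 / 60000
  = 1024661.86 / 60000
  = 17.08 kW


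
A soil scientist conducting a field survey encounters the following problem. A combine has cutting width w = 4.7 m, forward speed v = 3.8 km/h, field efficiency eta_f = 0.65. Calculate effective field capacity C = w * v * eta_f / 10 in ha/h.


C = w * v * eta_f / 10
  = 4.7 * 3.8 * 0.65 / 10
  = 11.61 / 10
  = 1.16 ha/h


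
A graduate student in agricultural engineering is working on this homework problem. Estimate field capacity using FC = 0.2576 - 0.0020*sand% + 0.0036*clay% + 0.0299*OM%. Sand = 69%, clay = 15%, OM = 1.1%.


FC = 0.2576 - 0.0020*69 + 0.0036*15 + 0.0299*1.1
   = 0.2576 - 0.1380 + 0.0540 + 0.0329
   = 0.2065


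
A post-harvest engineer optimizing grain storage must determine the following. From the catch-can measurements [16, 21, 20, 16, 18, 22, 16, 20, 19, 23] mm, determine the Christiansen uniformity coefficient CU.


xbar = 191 / 10 = 19.100
sum|xi - xbar| = 21
CU = 100 * (1 - 21 / (10 * 19.100))
   = 100 * (1 - 0.1099)
   = 89.01%


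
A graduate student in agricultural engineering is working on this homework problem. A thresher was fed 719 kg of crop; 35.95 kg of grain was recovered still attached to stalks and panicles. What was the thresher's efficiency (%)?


eta = (total - unthreshed) / total * 100
    = (719 - 35.95) / 719 * 100
    = 683.05 / 719 * 100
    = 95%


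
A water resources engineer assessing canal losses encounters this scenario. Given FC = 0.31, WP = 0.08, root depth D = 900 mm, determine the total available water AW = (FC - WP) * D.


AW = (FC - WP) * D
   = (0.31 - 0.08) * 900
   = 0.23 * 900
   = 207 mm


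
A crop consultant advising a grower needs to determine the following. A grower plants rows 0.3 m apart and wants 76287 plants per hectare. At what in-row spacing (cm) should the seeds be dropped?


spacing = 10000 / (row_sp * density)
        = 10000 / (0.3 * 76287)
        = 10000 / 22886.10
        = 0.43695 m = 43.69 cm


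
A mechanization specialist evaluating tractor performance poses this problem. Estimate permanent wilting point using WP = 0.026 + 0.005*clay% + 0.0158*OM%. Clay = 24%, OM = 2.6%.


WP = 0.026 + 0.005*24 + 0.0158*2.6
   = 0.026 + 0.1200 + 0.0411
   = 0.1871


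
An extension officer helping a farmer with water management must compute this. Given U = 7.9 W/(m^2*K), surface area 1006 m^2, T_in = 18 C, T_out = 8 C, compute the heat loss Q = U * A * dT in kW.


dT = 18 - (8) = 10 K
Q = U * A * dT
  = 7.9 * 1006 * 10
  = 79474 W = 79.47 kW


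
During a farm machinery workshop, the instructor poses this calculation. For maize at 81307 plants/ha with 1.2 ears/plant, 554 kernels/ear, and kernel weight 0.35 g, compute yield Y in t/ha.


Y = density * ears * kernels * kw
  = 81307 * 1.2 * 554 * 0.35 g/ha
  = 18918512.76 g/ha
  = 18918.51 kg/ha = 18.92 t/ha


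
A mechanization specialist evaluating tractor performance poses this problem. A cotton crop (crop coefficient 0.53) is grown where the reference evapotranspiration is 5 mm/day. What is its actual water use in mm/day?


ETc = Kc * ET0
    = 0.53 * 5
    = 2.65 mm/day


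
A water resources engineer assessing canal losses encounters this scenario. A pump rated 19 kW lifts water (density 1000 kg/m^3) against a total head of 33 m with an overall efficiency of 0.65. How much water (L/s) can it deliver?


Q = (P * 1000 * eta) / (rho * g * H)
  = (19 * 1000 * 0.65) / (1000 * 9.81 * 33)
  = 12350 / 323730
  = 0.03815 m^3/s = 38.15 L/s


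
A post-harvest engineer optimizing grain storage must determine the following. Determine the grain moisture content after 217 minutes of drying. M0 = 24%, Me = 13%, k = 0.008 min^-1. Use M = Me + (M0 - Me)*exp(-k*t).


M = Me + (M0 - Me) * e^(-k*t)
  = 13 + (24 - 13) * e^(-0.008*217)
  = 13 + 11 * e^(-1.736)
  = 13 + 11 * 0.17622
  = 13 + 1.9385
  = 14.94%


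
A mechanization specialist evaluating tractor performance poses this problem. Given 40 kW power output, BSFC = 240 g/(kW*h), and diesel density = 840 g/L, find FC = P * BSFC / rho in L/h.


FC = P * BSFC / rho_fuel
   = 40 * 240 / 840
   = 9600 / 840
   = 11.43 L/h


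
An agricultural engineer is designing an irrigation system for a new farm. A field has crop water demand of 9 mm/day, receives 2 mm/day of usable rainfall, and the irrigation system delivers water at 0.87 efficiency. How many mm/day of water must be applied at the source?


IWR = (ETc - Pe) / Ea
    = (9 - 2) / 0.87
    = 7 / 0.87
    = 8.05 mm/day
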